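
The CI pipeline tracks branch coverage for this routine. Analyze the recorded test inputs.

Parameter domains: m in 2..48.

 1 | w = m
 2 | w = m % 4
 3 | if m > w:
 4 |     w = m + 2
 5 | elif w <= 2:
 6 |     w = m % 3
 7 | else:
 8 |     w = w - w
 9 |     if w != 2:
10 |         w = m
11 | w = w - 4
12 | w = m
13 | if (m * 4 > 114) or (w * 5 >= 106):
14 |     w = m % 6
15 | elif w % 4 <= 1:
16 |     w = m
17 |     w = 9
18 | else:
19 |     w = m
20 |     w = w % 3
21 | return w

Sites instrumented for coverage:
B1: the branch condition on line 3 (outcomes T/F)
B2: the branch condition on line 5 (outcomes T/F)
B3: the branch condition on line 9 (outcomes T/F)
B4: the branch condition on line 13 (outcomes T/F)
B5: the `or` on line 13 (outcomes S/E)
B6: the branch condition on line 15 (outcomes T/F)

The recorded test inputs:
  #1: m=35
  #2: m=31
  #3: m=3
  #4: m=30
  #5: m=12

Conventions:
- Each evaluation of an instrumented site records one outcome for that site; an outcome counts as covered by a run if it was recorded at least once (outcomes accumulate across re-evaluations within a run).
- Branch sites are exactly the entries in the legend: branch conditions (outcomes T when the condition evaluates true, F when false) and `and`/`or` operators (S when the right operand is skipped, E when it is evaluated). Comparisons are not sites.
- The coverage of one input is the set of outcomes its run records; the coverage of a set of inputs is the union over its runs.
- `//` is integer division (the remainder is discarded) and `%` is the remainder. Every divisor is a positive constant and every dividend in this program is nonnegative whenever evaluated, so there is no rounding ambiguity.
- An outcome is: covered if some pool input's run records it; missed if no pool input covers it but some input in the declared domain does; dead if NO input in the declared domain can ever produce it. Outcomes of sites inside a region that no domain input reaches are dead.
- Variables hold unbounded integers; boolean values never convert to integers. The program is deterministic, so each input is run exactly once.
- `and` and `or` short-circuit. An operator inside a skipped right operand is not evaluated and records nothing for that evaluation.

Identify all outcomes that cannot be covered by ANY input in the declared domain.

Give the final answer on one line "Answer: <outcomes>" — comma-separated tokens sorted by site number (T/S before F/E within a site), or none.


sweeping the full domain (47 inputs) for each outcome:
  B3=F: unreachable across the whole domain -> dead
  reachable outcomes have witnesses, e.g. B1=T (e.g. m=4), B1=F (e.g. m=2), B2=T (e.g. m=2), B2=F (e.g. m=3)
Answer: B3=F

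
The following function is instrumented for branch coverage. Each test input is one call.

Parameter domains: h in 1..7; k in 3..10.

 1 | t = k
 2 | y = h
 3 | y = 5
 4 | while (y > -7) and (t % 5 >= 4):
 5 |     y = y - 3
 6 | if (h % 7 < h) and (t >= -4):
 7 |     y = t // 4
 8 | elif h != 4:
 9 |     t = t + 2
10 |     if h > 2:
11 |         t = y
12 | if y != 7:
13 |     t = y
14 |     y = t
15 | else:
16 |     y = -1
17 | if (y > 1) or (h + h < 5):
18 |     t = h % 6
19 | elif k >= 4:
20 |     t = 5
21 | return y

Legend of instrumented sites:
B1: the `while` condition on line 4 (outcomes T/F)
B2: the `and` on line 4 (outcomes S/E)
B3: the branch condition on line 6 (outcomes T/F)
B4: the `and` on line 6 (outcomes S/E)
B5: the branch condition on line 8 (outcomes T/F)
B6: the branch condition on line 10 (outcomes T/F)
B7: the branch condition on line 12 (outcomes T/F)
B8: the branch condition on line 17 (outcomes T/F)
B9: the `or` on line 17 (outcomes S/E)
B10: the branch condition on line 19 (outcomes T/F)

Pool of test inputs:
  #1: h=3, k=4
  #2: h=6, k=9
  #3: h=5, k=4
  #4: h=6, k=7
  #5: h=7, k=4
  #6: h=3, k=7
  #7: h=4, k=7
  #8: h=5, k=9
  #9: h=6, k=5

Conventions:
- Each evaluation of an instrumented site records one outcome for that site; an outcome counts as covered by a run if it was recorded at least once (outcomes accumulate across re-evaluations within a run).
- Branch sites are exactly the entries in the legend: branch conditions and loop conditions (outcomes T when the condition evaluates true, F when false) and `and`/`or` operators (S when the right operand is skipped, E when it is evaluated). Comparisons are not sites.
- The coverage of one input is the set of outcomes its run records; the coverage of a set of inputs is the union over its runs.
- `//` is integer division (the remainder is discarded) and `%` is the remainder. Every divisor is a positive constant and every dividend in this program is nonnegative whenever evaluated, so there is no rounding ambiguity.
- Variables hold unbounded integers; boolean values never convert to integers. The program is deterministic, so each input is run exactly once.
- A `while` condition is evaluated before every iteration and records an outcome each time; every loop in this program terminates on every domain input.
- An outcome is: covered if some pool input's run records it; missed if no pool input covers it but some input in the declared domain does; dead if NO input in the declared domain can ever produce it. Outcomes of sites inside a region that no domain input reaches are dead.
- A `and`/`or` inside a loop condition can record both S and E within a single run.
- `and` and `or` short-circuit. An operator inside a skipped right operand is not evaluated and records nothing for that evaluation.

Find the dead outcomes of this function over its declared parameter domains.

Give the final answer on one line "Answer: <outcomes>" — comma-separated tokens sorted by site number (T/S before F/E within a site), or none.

running all 56 domain inputs and tallying outcomes:
  B7=F: zero occurrences over every domain input -> dead
  reachable outcomes have witnesses, e.g. B1=T (e.g. h=1, k=4), B1=F (e.g. h=1, k=3), B2=S (e.g. h=1, k=4), B2=E (e.g. h=1, k=3)

Answer: B7=F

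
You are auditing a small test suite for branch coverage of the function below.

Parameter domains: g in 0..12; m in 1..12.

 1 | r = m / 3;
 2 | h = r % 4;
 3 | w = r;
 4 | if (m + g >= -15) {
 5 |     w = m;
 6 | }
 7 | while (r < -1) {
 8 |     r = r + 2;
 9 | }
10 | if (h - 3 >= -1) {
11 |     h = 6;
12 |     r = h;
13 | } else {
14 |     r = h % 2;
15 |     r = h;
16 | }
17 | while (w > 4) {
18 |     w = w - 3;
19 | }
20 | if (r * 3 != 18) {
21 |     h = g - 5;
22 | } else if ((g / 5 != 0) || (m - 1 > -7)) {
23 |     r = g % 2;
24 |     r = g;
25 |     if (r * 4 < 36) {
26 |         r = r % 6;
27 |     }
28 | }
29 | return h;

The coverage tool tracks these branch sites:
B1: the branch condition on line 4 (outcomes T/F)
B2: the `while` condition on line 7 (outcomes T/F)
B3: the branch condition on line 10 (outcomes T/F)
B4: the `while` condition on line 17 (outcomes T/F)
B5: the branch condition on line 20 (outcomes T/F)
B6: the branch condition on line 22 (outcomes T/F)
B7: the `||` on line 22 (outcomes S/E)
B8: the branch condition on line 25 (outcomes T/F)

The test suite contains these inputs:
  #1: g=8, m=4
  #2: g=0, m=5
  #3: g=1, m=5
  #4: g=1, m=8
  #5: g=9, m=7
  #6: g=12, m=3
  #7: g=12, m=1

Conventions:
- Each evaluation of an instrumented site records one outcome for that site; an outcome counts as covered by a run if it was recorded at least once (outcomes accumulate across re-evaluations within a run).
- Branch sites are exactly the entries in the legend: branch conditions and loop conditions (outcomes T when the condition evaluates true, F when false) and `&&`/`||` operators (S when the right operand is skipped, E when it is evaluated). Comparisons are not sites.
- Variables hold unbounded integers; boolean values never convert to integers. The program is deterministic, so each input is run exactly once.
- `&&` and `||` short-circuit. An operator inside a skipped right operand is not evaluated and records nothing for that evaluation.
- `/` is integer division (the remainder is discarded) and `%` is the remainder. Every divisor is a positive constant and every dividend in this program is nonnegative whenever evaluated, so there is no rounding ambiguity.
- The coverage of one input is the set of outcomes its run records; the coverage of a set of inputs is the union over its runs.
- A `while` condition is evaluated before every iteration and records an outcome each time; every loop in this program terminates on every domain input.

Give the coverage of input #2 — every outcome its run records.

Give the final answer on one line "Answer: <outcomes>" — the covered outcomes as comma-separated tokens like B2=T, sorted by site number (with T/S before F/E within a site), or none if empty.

Tracing the run of input #2 (g=0, m=5):
  B1->T, B2->F, B3->F, B4->T, B4->F, B5->T
collecting distinct outcomes: B1=T, B2=F, B3=F, B4=T, B4=F, B5=T

Answer: B1=T, B2=F, B3=F, B4=T, B4=F, B5=T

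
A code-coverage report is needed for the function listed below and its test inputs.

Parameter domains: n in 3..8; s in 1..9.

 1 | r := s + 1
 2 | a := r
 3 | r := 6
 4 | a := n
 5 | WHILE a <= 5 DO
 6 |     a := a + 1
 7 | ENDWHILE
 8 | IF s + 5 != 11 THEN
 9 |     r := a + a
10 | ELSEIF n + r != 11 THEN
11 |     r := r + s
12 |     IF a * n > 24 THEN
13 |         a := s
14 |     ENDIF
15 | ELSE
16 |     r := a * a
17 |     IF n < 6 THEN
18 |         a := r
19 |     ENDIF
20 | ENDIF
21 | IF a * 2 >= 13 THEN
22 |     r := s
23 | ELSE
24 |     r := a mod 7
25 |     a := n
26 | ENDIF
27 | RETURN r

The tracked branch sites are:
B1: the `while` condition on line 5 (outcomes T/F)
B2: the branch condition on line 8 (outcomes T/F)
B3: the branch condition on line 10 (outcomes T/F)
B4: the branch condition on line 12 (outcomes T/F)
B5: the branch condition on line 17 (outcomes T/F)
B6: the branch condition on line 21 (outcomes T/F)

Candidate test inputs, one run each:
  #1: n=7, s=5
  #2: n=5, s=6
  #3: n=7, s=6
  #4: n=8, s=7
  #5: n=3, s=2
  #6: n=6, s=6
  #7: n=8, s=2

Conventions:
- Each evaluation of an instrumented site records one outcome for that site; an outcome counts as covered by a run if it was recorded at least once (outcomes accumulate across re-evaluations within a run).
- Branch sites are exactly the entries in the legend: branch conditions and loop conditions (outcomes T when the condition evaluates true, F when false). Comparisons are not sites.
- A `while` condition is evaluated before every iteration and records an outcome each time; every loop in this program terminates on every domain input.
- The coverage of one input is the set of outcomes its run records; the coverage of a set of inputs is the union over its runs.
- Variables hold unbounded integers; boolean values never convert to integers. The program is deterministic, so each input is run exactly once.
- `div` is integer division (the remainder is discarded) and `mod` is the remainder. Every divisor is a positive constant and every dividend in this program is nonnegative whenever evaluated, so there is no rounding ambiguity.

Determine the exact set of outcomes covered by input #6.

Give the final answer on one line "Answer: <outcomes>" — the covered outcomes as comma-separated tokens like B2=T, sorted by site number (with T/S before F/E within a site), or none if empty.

Tracing the run of input #6 (n=6, s=6):
  B1->F, B2->F, B3->T, B4->T, B6->F
deduplicating events, the covered set is: B1=F, B2=F, B3=T, B4=T, B6=F

Answer: B1=F, B2=F, B3=T, B4=T, B6=F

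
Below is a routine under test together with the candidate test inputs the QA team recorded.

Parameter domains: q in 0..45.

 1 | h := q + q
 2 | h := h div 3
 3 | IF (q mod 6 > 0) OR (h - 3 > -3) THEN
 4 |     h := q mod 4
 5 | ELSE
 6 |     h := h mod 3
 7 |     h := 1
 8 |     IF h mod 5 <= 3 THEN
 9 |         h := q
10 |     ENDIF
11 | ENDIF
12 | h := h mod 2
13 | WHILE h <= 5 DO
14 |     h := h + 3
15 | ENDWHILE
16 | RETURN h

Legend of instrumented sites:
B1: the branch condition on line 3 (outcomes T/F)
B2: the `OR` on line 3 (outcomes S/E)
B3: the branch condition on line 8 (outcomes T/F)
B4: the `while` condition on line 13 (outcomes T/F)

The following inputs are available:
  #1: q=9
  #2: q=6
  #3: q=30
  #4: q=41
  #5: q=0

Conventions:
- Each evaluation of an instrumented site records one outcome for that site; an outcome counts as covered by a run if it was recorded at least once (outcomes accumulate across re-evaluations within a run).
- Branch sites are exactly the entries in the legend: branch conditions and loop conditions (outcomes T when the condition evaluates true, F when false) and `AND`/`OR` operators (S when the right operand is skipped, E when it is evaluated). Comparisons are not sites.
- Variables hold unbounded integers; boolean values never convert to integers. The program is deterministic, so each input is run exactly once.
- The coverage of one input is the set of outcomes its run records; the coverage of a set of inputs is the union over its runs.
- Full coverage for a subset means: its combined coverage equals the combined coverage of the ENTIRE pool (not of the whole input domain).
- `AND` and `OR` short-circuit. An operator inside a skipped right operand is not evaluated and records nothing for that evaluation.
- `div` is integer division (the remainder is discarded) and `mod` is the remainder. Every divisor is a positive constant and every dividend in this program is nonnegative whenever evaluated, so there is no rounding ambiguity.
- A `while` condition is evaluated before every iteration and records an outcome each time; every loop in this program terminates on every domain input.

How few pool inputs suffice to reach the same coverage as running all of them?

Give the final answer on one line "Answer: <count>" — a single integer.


input #1, q=9: events B2->S, B1->T, B4->T, B4->T, B4->F; outcomes B1=T, B2=S, B4=T, B4=F
input #2, q=6: events B2->E, B1->T, B4->T, B4->T, B4->F; outcomes B1=T, B2=E, B4=T, B4=F
input #3, q=30: events B2->E, B1->T, B4->T, B4->T, B4->F; outcomes B1=T, B2=E, B4=T, B4=F
input #4, q=41: events B2->S, B1->T, B4->T, B4->T, B4->F; outcomes B1=T, B2=S, B4=T, B4=F
input #5, q=0: events B2->E, B1->F, B3->T, B4->T, B4->T, B4->F; outcomes B1=F, B2=E, B3=T, B4=T, B4=F
together the pool reaches 7 outcomes: B1=T, B1=F, B2=S, B2=E, B3=T, B4=T, B4=F
no size-1 subset reaches all 7 outcomes (best union: 5/7)
at size 2, {1, 5} reaches all 7 outcomes; every lexicographically earlier size-2 subset fails
Answer: 2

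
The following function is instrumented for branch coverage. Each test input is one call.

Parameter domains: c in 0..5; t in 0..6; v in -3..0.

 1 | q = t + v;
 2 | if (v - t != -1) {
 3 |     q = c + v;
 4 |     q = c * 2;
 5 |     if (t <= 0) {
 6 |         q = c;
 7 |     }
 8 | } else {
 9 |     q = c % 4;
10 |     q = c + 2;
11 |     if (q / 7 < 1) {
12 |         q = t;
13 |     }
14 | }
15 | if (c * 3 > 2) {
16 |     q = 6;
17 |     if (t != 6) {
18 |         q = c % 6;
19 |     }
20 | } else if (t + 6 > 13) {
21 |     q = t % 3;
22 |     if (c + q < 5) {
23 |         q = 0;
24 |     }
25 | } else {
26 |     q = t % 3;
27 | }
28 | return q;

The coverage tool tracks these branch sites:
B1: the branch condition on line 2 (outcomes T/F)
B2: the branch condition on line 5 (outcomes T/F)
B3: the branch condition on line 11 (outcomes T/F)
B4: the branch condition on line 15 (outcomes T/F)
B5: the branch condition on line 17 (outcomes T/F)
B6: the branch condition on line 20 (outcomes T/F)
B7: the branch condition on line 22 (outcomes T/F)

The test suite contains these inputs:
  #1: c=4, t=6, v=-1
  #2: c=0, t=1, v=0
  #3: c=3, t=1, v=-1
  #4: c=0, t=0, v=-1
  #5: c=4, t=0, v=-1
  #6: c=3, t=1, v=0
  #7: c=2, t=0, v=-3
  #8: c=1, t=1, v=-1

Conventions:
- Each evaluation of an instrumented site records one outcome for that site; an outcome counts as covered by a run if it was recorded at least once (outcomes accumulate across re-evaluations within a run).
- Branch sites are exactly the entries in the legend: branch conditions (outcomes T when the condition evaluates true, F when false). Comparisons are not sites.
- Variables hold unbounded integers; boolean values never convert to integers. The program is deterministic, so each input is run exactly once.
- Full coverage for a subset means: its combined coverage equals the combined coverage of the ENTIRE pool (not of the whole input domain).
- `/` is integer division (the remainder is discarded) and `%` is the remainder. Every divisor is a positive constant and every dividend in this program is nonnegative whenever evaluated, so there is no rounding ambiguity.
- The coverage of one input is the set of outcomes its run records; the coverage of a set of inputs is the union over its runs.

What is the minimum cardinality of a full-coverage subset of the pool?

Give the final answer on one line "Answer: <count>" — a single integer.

run #1 (c=4, t=6, v=-1) records B1=T, B2=F, B4=T, B5=F
run #2 (c=0, t=1, v=0) records B1=F, B3=T, B4=F, B6=F
run #3 (c=3, t=1, v=-1) records B1=T, B2=F, B4=T, B5=T
run #4 (c=0, t=0, v=-1) records B1=F, B3=T, B4=F, B6=F
run #5 (c=4, t=0, v=-1) records B1=F, B3=T, B4=T, B5=T
run #6 (c=3, t=1, v=0) records B1=F, B3=T, B4=T, B5=T
run #7 (c=2, t=0, v=-3) records B1=T, B2=T, B4=T, B5=T
run #8 (c=1, t=1, v=-1) records B1=T, B2=F, B4=T, B5=T
union over all inputs: B1=T, B1=F, B2=T, B2=F, B3=T, B4=T, B4=F, B5=T, B5=F, B6=F (10 outcomes)
checked all size-1 subsets: none covers 10 outcomes (max 4/10)
checked all size-2 subsets: none covers 10 outcomes (max 8/10)
size 3: inputs {1, 2, 7} cover all 10 outcomes, and no lexicographically smaller subset of this size does

Answer: 3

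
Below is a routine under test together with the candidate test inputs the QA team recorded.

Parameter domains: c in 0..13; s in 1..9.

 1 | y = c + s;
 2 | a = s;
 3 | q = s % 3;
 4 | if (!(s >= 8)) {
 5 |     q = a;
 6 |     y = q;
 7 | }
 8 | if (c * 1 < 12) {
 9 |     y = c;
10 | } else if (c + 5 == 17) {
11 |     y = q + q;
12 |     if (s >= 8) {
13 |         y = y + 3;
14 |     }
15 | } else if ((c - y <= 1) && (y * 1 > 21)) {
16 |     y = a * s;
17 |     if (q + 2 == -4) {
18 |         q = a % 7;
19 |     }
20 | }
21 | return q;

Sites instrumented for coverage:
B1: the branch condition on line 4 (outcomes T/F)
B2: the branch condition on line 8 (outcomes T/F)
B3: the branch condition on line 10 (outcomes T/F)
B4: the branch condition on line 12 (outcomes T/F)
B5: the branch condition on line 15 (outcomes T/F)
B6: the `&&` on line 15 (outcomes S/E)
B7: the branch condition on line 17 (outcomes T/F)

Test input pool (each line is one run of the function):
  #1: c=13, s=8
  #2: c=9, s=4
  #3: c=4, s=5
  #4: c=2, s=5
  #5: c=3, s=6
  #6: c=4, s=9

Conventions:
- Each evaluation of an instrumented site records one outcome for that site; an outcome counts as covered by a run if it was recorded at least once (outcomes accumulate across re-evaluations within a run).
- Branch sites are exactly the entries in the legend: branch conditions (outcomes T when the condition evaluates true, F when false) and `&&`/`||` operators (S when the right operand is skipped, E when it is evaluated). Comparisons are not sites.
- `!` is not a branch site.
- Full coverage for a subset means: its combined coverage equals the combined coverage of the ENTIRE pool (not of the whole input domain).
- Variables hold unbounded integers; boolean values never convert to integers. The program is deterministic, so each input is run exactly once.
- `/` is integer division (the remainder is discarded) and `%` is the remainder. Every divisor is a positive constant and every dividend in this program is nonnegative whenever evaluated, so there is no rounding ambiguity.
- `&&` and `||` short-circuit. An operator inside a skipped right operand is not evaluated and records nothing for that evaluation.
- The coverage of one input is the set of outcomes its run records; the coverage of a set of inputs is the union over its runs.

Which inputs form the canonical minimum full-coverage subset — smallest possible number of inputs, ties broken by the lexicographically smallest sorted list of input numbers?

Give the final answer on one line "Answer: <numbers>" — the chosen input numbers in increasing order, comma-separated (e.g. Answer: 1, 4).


run #1 (c=13, s=8) runs B1->F, B2->F, B3->F, B6->E, B5->F; records B1=F, B2=F, B3=F, B5=F, B6=E
run #2 (c=9, s=4) runs B1->T, B2->T; records B1=T, B2=T
run #3 (c=4, s=5) runs B1->T, B2->T; records B1=T, B2=T
run #4 (c=2, s=5) runs B1->T, B2->T; records B1=T, B2=T
run #5 (c=3, s=6) runs B1->T, B2->T; records B1=T, B2=T
run #6 (c=4, s=9) runs B1->F, B2->T; records B1=F, B2=T
the full pool covers 7 outcomes: B1=T, B1=F, B2=T, B2=F, B3=F, B5=F, B6=E
size 1 is not enough: best union over all size-1 subsets is 5/7
the canonical winner is {1, 2}: size 2, full 7-outcome coverage, earliest index list among size-2 covers
Answer: 1, 2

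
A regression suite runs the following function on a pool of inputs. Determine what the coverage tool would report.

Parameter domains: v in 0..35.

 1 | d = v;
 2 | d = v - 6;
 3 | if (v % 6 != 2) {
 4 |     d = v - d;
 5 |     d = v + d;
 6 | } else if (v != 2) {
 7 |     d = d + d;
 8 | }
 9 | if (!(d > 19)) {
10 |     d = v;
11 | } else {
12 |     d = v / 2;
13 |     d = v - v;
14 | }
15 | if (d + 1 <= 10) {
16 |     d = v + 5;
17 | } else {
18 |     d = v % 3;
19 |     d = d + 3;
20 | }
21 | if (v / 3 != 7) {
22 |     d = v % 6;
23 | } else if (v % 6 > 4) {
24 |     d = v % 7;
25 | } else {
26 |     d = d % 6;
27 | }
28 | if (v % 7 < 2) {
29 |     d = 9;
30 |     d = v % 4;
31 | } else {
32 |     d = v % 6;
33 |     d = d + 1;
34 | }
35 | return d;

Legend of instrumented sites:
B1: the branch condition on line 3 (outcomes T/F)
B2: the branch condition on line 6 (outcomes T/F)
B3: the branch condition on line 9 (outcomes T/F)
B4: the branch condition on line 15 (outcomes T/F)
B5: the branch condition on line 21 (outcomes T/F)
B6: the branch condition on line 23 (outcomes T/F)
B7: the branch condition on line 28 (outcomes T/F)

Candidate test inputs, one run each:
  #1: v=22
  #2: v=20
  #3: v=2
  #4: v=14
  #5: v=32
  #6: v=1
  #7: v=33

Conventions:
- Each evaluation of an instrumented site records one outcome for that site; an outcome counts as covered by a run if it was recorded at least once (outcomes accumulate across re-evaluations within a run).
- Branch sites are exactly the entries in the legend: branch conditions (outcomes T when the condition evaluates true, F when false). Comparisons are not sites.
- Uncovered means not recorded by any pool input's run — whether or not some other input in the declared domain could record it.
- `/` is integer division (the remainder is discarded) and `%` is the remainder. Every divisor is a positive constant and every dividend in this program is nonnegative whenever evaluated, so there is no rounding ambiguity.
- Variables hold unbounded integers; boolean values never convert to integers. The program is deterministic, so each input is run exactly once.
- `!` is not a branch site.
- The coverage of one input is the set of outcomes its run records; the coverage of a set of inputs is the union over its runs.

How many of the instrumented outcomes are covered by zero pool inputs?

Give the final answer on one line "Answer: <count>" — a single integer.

input #1 (v=22): events B1->T, B3->F, B4->T, B5->F, B6->F, B7->T; covers B1=T, B3=F, B4=T, B5=F, B6=F, B7=T
input #2 (v=20): events B1->F, B2->T, B3->F, B4->T, B5->T, B7->F; covers B1=F, B2=T, B3=F, B4=T, B5=T, B7=F
input #3 (v=2): events B1->F, B2->F, B3->T, B4->T, B5->T, B7->F; covers B1=F, B2=F, B3=T, B4=T, B5=T, B7=F
input #4 (v=14): events B1->F, B2->T, B3->T, B4->F, B5->T, B7->T; covers B1=F, B2=T, B3=T, B4=F, B5=T, B7=T
input #5 (v=32): events B1->F, B2->T, B3->F, B4->T, B5->T, B7->F; covers B1=F, B2=T, B3=F, B4=T, B5=T, B7=F
input #6 (v=1): events B1->T, B3->T, B4->T, B5->T, B7->T; covers B1=T, B3=T, B4=T, B5=T, B7=T
input #7 (v=33): events B1->T, B3->F, B4->T, B5->T, B7->F; covers B1=T, B3=F, B4=T, B5=T, B7=F
union over the pool: B1=T, B1=F, B2=T, B2=F, B3=T, B3=F, B4=T, B4=F, B5=T, B5=F, B6=F, B7=T, B7=F
uncovered (1 of 14): B6=T

Answer: 1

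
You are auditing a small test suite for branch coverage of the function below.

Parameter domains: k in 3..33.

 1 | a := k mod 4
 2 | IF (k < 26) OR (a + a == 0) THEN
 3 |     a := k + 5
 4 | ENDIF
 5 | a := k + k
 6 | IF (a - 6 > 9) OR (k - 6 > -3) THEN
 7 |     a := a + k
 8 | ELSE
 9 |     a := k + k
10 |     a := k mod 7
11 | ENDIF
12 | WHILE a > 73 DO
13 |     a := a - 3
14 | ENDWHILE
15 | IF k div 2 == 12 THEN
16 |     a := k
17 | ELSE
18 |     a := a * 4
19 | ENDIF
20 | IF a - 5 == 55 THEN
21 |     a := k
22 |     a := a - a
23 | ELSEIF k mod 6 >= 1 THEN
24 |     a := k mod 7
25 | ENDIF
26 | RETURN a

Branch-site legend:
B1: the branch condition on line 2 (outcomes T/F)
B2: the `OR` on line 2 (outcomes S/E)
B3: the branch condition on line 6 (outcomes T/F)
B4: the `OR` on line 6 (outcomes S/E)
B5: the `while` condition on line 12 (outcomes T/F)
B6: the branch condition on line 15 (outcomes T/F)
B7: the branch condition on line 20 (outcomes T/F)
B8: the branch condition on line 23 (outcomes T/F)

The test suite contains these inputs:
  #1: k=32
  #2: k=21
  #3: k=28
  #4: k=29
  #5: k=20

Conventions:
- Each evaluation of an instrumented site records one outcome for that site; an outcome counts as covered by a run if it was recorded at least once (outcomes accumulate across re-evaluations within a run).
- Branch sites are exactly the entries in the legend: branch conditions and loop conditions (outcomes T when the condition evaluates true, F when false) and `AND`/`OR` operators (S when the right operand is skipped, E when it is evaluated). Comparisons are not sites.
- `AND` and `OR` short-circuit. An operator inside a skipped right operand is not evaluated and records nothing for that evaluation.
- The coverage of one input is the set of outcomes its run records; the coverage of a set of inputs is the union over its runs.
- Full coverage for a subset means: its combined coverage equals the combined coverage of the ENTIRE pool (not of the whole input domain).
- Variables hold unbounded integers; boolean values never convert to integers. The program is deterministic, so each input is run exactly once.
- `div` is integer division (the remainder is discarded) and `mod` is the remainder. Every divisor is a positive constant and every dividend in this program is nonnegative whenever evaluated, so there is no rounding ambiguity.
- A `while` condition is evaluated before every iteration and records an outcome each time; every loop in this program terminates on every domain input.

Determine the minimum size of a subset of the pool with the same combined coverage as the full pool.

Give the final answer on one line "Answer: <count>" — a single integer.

run #1 (k=32) runs B2->E, B1->T, B4->S, B3->T, B5->T, B5->T, B5->T, B5->T, B5->T, B5->T, B5->T, B5->T, B5->F, B6->F, ...; records B1=T, B2=E, B3=T, B4=S, B5=T, B5=F, B6=F, B7=F, B8=T
run #2 (k=21) runs B2->S, B1->T, B4->S, B3->T, B5->F, B6->F, B7->F, B8->T; records B1=T, B2=S, B3=T, B4=S, B5=F, B6=F, B7=F, B8=T
run #3 (k=28) runs B2->E, B1->T, B4->S, B3->T, B5->T, B5->T, B5->T, B5->T, B5->F, B6->F, B7->F, B8->T; records B1=T, B2=E, B3=T, B4=S, B5=T, B5=F, B6=F, B7=F, B8=T
run #4 (k=29) runs B2->E, B1->F, B4->S, B3->T, B5->T, B5->T, B5->T, B5->T, B5->T, B5->F, B6->F, B7->F, B8->T; records B1=F, B2=E, B3=T, B4=S, B5=T, B5=F, B6=F, B7=F, B8=T
run #5 (k=20) runs B2->S, B1->T, B4->S, B3->T, B5->F, B6->F, B7->F, B8->T; records B1=T, B2=S, B3=T, B4=S, B5=F, B6=F, B7=F, B8=T
pool-wide coverage (11 outcomes): B1=T, B1=F, B2=S, B2=E, B3=T, B4=S, B5=T, B5=F, B6=F, B7=F, B8=T
size 1 is not enough: best union over all size-1 subsets is 9/11
at size 2, {2, 4} reaches all 11 outcomes; every lexicographically earlier size-2 subset fails

Answer: 2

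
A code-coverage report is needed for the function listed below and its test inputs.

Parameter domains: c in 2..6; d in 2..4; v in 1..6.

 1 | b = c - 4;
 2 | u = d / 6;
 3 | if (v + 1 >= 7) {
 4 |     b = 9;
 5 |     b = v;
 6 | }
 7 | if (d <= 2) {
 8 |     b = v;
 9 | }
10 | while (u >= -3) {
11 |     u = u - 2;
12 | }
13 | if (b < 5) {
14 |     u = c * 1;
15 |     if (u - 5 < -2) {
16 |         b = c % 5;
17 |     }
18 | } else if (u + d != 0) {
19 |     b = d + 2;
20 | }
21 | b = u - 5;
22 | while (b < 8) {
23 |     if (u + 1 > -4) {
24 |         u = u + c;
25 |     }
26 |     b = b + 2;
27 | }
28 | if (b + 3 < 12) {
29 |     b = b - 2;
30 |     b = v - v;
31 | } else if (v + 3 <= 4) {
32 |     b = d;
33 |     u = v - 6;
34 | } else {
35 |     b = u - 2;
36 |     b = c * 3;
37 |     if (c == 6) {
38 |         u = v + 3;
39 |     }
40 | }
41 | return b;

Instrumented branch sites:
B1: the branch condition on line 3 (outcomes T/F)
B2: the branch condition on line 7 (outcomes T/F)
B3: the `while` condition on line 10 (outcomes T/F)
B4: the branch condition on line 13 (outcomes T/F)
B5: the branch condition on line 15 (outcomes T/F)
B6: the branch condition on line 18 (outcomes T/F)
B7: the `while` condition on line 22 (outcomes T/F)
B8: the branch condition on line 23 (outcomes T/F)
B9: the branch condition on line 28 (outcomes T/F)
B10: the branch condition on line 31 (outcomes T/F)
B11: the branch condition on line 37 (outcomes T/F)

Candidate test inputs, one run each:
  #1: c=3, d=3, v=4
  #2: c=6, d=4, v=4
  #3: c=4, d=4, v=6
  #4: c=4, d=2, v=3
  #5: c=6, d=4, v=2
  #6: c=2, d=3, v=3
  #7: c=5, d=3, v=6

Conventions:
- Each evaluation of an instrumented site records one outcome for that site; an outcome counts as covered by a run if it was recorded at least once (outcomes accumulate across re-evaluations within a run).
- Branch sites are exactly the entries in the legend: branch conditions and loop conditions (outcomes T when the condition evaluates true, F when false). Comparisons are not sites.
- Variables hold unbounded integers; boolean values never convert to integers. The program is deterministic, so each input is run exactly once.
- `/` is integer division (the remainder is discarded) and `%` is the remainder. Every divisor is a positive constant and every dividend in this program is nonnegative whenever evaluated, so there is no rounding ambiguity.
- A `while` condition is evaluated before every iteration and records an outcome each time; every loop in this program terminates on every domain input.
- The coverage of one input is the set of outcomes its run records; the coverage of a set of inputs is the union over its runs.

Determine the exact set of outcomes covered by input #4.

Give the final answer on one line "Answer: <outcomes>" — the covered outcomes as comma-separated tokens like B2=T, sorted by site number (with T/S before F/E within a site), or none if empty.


Running input #4 (c=4, d=2, v=3), event by event:
  B1->F, B2->T, B3->T, B3->T, B3->F, B4->T, B5->F, B7->T, B8->T, B7->T
  B8->T, B7->T, B8->T, B7->T, B8->T, B7->T, B8->T, B7->F, B9->F, B10->F
  B11->F
distinct outcomes covered: B1=F, B2=T, B3=T, B3=F, B4=T, B5=F, B7=T, B7=F, B8=T, B9=F, B10=F, B11=F
Answer: B1=F, B2=T, B3=T, B3=F, B4=T, B5=F, B7=T, B7=F, B8=T, B9=F, B10=F, B11=F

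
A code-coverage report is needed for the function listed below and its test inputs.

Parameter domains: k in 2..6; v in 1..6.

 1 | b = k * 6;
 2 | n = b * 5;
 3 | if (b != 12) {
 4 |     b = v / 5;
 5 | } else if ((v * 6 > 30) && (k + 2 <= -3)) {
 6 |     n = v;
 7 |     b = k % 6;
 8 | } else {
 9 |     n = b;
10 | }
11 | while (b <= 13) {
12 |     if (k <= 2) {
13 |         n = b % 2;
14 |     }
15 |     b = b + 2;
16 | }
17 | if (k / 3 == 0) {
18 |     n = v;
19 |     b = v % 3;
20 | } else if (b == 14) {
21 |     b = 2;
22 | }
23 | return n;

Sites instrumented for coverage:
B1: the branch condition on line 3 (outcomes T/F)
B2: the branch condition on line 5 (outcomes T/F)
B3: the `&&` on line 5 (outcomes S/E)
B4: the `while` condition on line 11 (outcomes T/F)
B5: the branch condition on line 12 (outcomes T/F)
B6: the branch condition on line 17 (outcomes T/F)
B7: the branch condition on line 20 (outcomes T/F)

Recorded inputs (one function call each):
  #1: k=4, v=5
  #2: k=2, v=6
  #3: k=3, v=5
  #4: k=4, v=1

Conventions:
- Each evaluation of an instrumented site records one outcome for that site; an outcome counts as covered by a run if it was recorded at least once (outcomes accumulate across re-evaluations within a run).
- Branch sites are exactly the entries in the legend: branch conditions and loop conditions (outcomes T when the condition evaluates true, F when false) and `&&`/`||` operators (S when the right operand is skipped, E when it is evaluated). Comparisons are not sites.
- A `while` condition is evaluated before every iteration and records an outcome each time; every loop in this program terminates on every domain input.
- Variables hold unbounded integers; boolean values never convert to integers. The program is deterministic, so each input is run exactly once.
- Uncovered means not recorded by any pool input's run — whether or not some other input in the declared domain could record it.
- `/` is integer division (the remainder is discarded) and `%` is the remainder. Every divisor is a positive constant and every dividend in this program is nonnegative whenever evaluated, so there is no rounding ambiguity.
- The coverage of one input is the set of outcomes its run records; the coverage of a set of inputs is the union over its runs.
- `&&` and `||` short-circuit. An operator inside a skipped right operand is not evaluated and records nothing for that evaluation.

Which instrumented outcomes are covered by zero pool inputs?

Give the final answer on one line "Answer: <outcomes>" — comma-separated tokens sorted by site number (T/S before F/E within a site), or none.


input #1 (k=4, v=5): events B1->T, B4->T, B5->F, B4->T, B5->F, B4->T, B5->F, B4->T, B5->F, B4->T, B5->F, B4->T, B5->F, B4->T, ...; covers B1=T, B4=T, B4=F, B5=F, B6=F, B7=F
input #2 (k=2, v=6): events B1->F, B3->E, B2->F, B4->T, B5->T, B4->F, B6->T; covers B1=F, B2=F, B3=E, B4=T, B4=F, B5=T, B6=T
input #3 (k=3, v=5): events B1->T, B4->T, B5->F, B4->T, B5->F, B4->T, B5->F, B4->T, B5->F, B4->T, B5->F, B4->T, B5->F, B4->T, ...; covers B1=T, B4=T, B4=F, B5=F, B6=F, B7=F
input #4 (k=4, v=1): events B1->T, B4->T, B5->F, B4->T, B5->F, B4->T, B5->F, B4->T, B5->F, B4->T, B5->F, B4->T, B5->F, B4->T, ...; covers B1=T, B4=T, B4=F, B5=F, B6=F, B7=T
union over the pool: B1=T, B1=F, B2=F, B3=E, B4=T, B4=F, B5=T, B5=F, B6=T, B6=F, B7=T, B7=F
uncovered (2 of 14): B2=T, B3=S
Answer: B2=T, B3=S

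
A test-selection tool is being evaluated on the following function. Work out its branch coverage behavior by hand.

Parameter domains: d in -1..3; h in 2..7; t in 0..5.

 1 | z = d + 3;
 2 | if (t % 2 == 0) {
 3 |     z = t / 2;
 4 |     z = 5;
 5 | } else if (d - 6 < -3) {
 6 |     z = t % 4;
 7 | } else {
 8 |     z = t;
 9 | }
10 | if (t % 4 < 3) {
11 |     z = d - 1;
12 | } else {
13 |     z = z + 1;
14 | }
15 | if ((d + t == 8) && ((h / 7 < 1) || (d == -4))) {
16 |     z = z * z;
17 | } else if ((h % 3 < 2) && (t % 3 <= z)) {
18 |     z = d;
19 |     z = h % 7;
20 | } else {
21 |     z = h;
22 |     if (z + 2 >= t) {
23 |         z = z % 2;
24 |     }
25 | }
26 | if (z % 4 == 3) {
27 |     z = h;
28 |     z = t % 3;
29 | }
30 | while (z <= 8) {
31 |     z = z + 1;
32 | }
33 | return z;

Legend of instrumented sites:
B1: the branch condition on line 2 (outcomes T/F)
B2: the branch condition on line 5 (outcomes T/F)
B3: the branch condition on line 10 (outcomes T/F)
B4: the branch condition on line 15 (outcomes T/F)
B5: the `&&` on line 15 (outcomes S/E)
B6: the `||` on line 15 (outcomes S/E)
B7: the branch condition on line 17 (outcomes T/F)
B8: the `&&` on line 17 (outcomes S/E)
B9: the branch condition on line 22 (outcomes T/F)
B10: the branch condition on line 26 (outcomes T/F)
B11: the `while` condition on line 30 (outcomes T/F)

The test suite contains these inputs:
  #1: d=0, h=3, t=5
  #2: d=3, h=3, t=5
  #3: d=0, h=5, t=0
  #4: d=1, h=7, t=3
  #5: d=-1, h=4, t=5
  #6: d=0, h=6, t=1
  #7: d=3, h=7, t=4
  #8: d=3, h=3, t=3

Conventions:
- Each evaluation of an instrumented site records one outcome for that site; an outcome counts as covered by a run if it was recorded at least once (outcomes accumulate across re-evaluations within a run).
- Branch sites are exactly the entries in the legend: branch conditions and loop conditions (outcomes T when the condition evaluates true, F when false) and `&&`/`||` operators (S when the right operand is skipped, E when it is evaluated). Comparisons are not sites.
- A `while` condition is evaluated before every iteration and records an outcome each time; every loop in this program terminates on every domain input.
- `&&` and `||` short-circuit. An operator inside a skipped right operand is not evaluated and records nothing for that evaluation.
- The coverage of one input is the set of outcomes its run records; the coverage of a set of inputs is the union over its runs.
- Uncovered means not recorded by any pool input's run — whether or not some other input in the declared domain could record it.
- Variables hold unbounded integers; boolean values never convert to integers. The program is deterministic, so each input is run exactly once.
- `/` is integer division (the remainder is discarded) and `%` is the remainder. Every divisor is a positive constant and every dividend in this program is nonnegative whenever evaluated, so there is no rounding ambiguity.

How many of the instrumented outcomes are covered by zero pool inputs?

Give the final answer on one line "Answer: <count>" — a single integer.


input #1 (d=0, h=3, t=5): events B1->F, B2->T, B3->T, B5->S, B4->F, B8->E, B7->F, B9->T, B10->F, B11->T, B11->T, B11->T, B11->T, B11->T, ...; covers B1=F, B2=T, B3=T, B4=F, B5=S, B7=F, B8=E, B9=T, B10=F, B11=T, B11=F
input #2 (d=3, h=3, t=5): events B1->F, B2->F, B3->T, B5->E, B6->S, B4->T, B10->F, B11->T, B11->T, B11->T, B11->T, B11->T, B11->F; covers B1=F, B2=F, B3=T, B4=T, B5=E, B6=S, B10=F, B11=T, B11=F
input #3 (d=0, h=5, t=0): events B1->T, B3->T, B5->S, B4->F, B8->S, B7->F, B9->T, B10->F, B11->T, B11->T, B11->T, B11->T, B11->T, B11->T, ...; covers B1=T, B3=T, B4=F, B5=S, B7=F, B8=S, B9=T, B10=F, B11=T, B11=F
input #4 (d=1, h=7, t=3): events B1->F, B2->T, B3->F, B5->S, B4->F, B8->E, B7->T, B10->F, B11->T, B11->T, B11->T, B11->T, B11->T, B11->T, ...; covers B1=F, B2=T, B3=F, B4=F, B5=S, B7=T, B8=E, B10=F, B11=T, B11=F
input #5 (d=-1, h=4, t=5): events B1->F, B2->T, B3->T, B5->S, B4->F, B8->E, B7->F, B9->T, B10->F, B11->T, B11->T, B11->T, B11->T, B11->T, ...; covers B1=F, B2=T, B3=T, B4=F, B5=S, B7=F, B8=E, B9=T, B10=F, B11=T, B11=F
input #6 (d=0, h=6, t=1): events B1->F, B2->T, B3->T, B5->S, B4->F, B8->E, B7->F, B9->T, B10->F, B11->T, B11->T, B11->T, B11->T, B11->T, ...; covers B1=F, B2=T, B3=T, B4=F, B5=S, B7=F, B8=E, B9=T, B10=F, B11=T, B11=F
input #7 (d=3, h=7, t=4): events B1->T, B3->T, B5->S, B4->F, B8->E, B7->T, B10->F, B11->T, B11->T, B11->T, B11->T, B11->T, B11->T, B11->T, ...; covers B1=T, B3=T, B4=F, B5=S, B7=T, B8=E, B10=F, B11=T, B11=F
input #8 (d=3, h=3, t=3): events B1->F, B2->F, B3->F, B5->S, B4->F, B8->E, B7->T, B10->T, B11->T, B11->T, B11->T, B11->T, B11->T, B11->T, ...; covers B1=F, B2=F, B3=F, B4=F, B5=S, B7=T, B8=E, B10=T, B11=T, B11=F
union over the pool: B1=T, B1=F, B2=T, B2=F, B3=T, B3=F, B4=T, B4=F, B5=S, B5=E, B6=S, B7=T, B7=F, B8=S, B8=E, B9=T, B10=T, B10=F, B11=T, B11=F
uncovered (2 of 22): B6=E, B9=F
Answer: 2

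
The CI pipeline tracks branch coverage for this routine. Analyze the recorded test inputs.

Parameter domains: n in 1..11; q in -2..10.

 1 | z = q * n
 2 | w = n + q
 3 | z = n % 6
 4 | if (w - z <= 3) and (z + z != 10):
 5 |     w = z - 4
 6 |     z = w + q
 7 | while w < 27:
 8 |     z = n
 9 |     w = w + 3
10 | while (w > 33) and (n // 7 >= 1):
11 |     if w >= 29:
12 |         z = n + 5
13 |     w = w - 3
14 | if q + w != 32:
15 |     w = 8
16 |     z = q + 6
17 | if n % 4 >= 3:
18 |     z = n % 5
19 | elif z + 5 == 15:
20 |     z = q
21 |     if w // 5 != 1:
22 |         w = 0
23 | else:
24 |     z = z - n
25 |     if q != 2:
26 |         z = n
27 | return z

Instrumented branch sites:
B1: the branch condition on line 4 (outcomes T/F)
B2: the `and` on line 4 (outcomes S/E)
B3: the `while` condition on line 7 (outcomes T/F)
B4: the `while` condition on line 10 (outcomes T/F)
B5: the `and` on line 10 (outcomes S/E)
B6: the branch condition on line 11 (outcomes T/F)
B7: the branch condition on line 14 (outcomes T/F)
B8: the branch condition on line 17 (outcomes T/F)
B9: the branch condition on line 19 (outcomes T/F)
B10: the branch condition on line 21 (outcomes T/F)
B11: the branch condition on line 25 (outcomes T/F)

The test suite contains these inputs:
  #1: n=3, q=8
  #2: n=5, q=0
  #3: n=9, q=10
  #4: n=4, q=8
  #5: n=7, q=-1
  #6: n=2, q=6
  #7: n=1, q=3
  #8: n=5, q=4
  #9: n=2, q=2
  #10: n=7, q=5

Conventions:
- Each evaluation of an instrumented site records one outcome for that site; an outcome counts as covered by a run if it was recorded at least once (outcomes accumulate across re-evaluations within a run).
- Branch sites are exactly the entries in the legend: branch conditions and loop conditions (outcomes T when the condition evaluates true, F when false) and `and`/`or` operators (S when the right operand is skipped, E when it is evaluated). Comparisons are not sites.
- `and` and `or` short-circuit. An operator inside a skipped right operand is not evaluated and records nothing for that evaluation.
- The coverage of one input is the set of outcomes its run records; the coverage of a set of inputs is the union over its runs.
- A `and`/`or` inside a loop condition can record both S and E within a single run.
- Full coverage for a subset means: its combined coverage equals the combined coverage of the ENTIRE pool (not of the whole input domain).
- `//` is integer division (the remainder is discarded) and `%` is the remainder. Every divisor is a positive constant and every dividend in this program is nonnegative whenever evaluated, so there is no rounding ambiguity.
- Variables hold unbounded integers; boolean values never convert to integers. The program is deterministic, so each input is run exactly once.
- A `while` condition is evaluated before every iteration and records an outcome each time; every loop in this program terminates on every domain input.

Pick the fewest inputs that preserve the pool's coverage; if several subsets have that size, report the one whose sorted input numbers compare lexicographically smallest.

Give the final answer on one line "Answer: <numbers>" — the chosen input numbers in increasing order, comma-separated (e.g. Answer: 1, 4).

input #1, n=3, q=8: events B2->S, B1->F, B3->T, B3->T, B3->T, B3->T, B3->T, B3->T, B3->F, B5->S, B4->F, B7->T, B8->T; outcomes B1=F, B2=S, B3=T, B3=F, B4=F, B5=S, B7=T, B8=T
input #2, n=5, q=0: events B2->E, B1->F, B3->T, B3->T, B3->T, B3->T, B3->T, B3->T, B3->T, B3->T, B3->F, B5->S, B4->F, B7->T, ...; outcomes B1=F, B2=E, B3=T, B3=F, B4=F, B5=S, B7=T, B8=F, B9=F, B11=T
input #3, n=9, q=10: events B2->S, B1->F, B3->T, B3->T, B3->T, B3->F, B5->S, B4->F, B7->T, B8->F, B9->F, B11->T; outcomes B1=F, B2=S, B3=T, B3=F, B4=F, B5=S, B7=T, B8=F, B9=F, B11=T
input #4, n=4, q=8: events B2->S, B1->F, B3->T, B3->T, B3->T, B3->T, B3->T, B3->F, B5->S, B4->F, B7->T, B8->F, B9->F, B11->T; outcomes B1=F, B2=S, B3=T, B3=F, B4=F, B5=S, B7=T, B8=F, B9=F, B11=T
input #5, n=7, q=-1: events B2->S, B1->F, B3->T, B3->T, B3->T, B3->T, B3->T, B3->T, B3->T, B3->F, B5->S, B4->F, B7->T, B8->T; outcomes B1=F, B2=S, B3=T, B3=F, B4=F, B5=S, B7=T, B8=T
input #6, n=2, q=6: events B2->S, B1->F, B3->T, B3->T, B3->T, B3->T, B3->T, B3->T, B3->T, B3->F, B5->S, B4->F, B7->T, B8->F, ...; outcomes B1=F, B2=S, B3=T, B3=F, B4=F, B5=S, B7=T, B8=F, B9=F, B11=T
input #7, n=1, q=3: events B2->E, B1->T, B3->T, B3->T, B3->T, B3->T, B3->T, B3->T, B3->T, B3->T, B3->T, B3->T, B3->F, B5->S, ...; outcomes B1=T, B2=E, B3=T, B3=F, B4=F, B5=S, B7=T, B8=F, B9=F, B11=T
input #8, n=5, q=4: events B2->S, B1->F, B3->T, B3->T, B3->T, B3->T, B3->T, B3->T, B3->F, B5->S, B4->F, B7->T, B8->F, B9->T, ...; outcomes B1=F, B2=S, B3=T, B3=F, B4=F, B5=S, B7=T, B8=F, B9=T, B10=F
input #9, n=2, q=2: events B2->E, B1->T, B3->T, B3->T, B3->T, B3->T, B3->T, B3->T, B3->T, B3->T, B3->T, B3->T, B3->F, B5->S, ...; outcomes B1=T, B2=E, B3=T, B3=F, B4=F, B5=S, B7=T, B8=F, B9=F, B11=F
input #10, n=7, q=5: events B2->S, B1->F, B3->T, B3->T, B3->T, B3->T, B3->T, B3->F, B5->S, B4->F, B7->F, B8->T; outcomes B1=F, B2=S, B3=T, B3=F, B4=F, B5=S, B7=F, B8=T
the full pool covers 17 outcomes: B1=T, B1=F, B2=S, B2=E, B3=T, B3=F, B4=F, B5=S, B7=T, B7=F, B8=T, B8=F, B9=T, B9=F, B10=F, B11=T, B11=F
every size-1 subset falls short of the 17 outcomes (best: 10/17)
every size-2 subset falls short of the 17 outcomes (best: 14/17)
every size-3 subset falls short of the 17 outcomes (best: 16/17)
the canonical winner is {2, 8, 9, 10}: size 4, full 17-outcome coverage, earliest index list among size-4 covers

Answer: 2, 8, 9, 10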